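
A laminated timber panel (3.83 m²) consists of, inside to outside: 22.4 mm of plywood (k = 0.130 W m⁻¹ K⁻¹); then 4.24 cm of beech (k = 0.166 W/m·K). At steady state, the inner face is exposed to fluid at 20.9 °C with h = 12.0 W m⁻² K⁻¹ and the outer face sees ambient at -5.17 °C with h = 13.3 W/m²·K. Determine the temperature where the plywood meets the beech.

Treat each layer as a resistance in series:
  R_conv,in = 1/(hA) = 1/(12.0·3.83) = 0.02176 K/W
  R_plywood = L/(kA) = 0.0224/(0.130·3.83) = 0.04499 K/W
  R_beech = L/(kA) = 0.0424/(0.166·3.83) = 0.06669 K/W
  R_conv,out = 1/(hA) = 1/(13.3·3.83) = 0.01963 K/W
ΣR = 0.02176 + 0.04499 + 0.06669 + 0.01963 = 0.1531 K/W
Q = ΔT/ΣR = (20.9 °C − -5.17 °C)/0.1531 = 170.3 W
From the inner boundary to the plywood/beech interface, ΣR_partial = 0.06675 K/W.
T_interface = T_in − Q·ΣR_partial = 20.9 °C − (170.3)(0.06675) = 9.53 °C

T = 9.53 °C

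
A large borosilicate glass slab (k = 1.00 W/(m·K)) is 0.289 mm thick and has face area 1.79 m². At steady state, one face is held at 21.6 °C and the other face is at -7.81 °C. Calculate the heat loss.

Q = kA·ΔT/L = 1.00 × 1.79 × |21.6 °C − -7.81 °C| / 2.89×10^-4 = 1.82×10^5 W

Q = 182 kW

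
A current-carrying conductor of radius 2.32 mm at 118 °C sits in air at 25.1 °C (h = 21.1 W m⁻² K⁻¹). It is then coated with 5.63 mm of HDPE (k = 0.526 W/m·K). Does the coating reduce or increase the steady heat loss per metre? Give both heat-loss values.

Critical radius for a cylinder: r_cr = k/h = 0.0249 m = 2.49 cm.
Outer radius after coating: r₂ = 0.00232 + 0.00563 = 0.00795 m.
Since r₁ < r_cr and r₂ ≤ r_cr, the coating moves toward the maximum at r_cr — heat loss rises.
Bare: R = 1/(2πr₁h) = 3.251 m·K/W; Q = 92.9/3.251 = 28.6 W/m.
Coated: R = R_cond + R_conv = 1.321 m·K/W; Q = 92.9/1.321 = 70.3 W/m.

increases: 28.6 → 70.3 W/m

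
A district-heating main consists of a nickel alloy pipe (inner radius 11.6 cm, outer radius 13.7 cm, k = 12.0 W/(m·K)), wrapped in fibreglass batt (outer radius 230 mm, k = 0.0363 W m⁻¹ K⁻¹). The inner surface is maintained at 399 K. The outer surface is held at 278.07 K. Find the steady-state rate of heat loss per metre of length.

Resistance network (inner→outer):
  R'_nickel alloy = ln(0.137/0.116)/(2πk) = 0.1664/(2π·12.0) = 0.002207 m·K/W
  R'_fibreglass batt = ln(0.230/0.137)/(2πk) = 0.5181/(2π·0.0363) = 2.272 m·K/W
ΣR = 0.002207 + 2.272 = 2.274 m·K/W
Q' = ΔT/ΣR = (399 K − 278.07 K)/2.274 = 53.2 W/m

Q' = 53.2 W/m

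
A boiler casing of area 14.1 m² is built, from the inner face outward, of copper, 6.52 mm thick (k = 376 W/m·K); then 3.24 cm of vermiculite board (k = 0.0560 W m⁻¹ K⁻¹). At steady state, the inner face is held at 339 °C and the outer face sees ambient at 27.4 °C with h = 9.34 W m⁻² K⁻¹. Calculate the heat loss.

Q = 6.41 kW

Series thermal resistances, inner to outer:
  R_copper = L/(kA) = 0.00652/(376·14.1) = 1.230×10^-6 K/W
  R_vermiculite board = L/(kA) = 0.0324/(0.0560·14.1) = 0.04103 K/W
  R_conv,out = 1/(hA) = 1/(9.34·14.1) = 0.007593 K/W
ΣR = 1.230×10^-6 + 0.04103 + 0.007593 = 0.04862 K/W
Q = ΔT/ΣR = (339 °C − 27.4 °C)/0.04862 = 6410 W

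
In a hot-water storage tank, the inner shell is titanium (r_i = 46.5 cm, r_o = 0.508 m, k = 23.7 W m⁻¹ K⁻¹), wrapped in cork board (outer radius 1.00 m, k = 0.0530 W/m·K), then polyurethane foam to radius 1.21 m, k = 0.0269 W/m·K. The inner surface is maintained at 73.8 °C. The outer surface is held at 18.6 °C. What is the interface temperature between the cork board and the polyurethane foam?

T = 33.0 °C

Treat each layer as a resistance in series:
  R_titanium = (1/0.465 − 1/0.508)/(4πk) = 0.1820/(4π·23.7) = 6.112×10^-4 K/W
  R_cork board = (1/0.508 − 1/1.00)/(4πk) = 0.9685/(4π·0.0530) = 1.454 K/W
  R_polyurethane foam = (1/1.00 − 1/1.21)/(4πk) = 0.1736/(4π·0.0269) = 0.5134 K/W
ΣR = 6.112×10^-4 + 1.454 + 0.5134 = 1.968 K/W
Q = ΔT/ΣR = (73.8 °C − 18.6 °C)/1.968 = 28.05 W
From the inner boundary to the cork board/polyurethane foam interface, ΣR_partial = 1.455 K/W.
T_interface = T_in − Q·ΣR_partial = 73.8 °C − (28.05)(1.455) = 33.0 °C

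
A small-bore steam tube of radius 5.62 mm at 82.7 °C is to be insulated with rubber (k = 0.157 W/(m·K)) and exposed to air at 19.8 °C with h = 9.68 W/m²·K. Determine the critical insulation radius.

For a cylinder, r_cr = k_ins/h = 0.157/9.68 = 0.0162 m = 1.62 cm

r_cr = 1.62 cm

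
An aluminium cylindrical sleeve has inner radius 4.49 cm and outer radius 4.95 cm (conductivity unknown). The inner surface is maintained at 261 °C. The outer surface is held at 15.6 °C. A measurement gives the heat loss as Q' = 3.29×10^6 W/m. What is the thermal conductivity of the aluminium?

k = 208 W/m·K

ΣR = ΔT/Q' = |261 − 15.6|/3.29×10^6 = 7.459×10^-5 m·K/W
ln(r₂/r₁)/(2πk) = 7.459×10^-5 ⇒ k = 0.09753/(2π·7.459×10^-5) = 208 W/m·K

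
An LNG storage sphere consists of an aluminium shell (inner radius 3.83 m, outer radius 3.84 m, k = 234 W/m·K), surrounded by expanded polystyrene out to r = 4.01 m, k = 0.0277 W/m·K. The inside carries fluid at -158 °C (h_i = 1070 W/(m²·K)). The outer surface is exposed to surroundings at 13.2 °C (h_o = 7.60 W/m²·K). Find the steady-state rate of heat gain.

Resistance network (inner→outer):
  R_conv,in = 1/(4πr²h) = 1/(4π·3.83²·1070) = 5.070×10^-6 K/W
  R_aluminium = (1/3.83 − 1/3.84)/(4πk) = 6.799×10^-4/(4π·234) = 2.312×10^-7 K/W
  R_expanded polystyrene = (1/3.84 − 1/4.01)/(4πk) = 0.01104/(4π·0.0277) = 0.03172 K/W
  R_conv,out = 1/(4πr²h) = 1/(4π·4.01²·7.60) = 6.512×10^-4 K/W
ΣR = 5.070×10^-6 + 2.312×10^-7 + 0.03172 + 6.512×10^-4 = 0.03238 K/W
Q = ΔT/ΣR = (-158 °C − 13.2 °C)/0.03238 = -5290 W
(Negative Q ⇒ heat flows inward; heat gain = 5290 W.)

Q = 5.29 kW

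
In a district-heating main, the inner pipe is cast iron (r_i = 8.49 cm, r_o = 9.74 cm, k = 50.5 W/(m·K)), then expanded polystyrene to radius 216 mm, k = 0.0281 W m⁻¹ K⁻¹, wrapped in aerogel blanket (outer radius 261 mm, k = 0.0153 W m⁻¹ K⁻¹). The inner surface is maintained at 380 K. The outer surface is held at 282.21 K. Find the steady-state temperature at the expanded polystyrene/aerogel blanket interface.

T = 311.9 K

Resistance network (inner→outer):
  R'_cast iron = ln(0.0974/0.0849)/(2πk) = 0.1374/(2π·50.5) = 4.329×10^-4 m·K/W
  R'_expanded polystyrene = ln(0.216/0.0974)/(2πk) = 0.7965/(2π·0.0281) = 4.511 m·K/W
  R'_aerogel blanket = ln(0.261/0.216)/(2πk) = 0.1892/(2π·0.0153) = 1.969 m·K/W
ΣR = 4.329×10^-4 + 4.511 + 1.969 = 6.480 m·K/W
Q' = ΔT/ΣR = (380 K − 282.21 K)/6.480 = 15.09 W/m
From the inner boundary to the expanded polystyrene/aerogel blanket interface, ΣR_partial = 4.511 m·K/W.
T_interface = T_in − Q'·ΣR_partial = 380 K − (15.09)(4.511) = 311.9 K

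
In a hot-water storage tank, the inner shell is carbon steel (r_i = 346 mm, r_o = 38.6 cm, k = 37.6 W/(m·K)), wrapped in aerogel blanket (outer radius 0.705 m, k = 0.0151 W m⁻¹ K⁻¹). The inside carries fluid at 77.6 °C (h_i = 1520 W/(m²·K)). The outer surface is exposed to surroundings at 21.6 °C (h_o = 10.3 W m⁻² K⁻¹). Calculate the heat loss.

Q = 9.04 W

Treat each layer as a resistance in series:
  R_conv,in = 1/(4πr²h) = 1/(4π·0.346²·1520) = 4.373×10^-4 K/W
  R_carbon steel = (1/0.346 − 1/0.386)/(4πk) = 0.2995/(4π·37.6) = 6.339×10^-4 K/W
  R_aerogel blanket = (1/0.386 − 1/0.705)/(4πk) = 1.172/(4π·0.0151) = 6.178 K/W
  R_conv,out = 1/(4πr²h) = 1/(4π·0.705²·10.3) = 0.01554 K/W
ΣR = 4.373×10^-4 + 6.339×10^-4 + 6.178 + 0.01554 = 6.195 K/W
Q = ΔT/ΣR = (77.6 °C − 21.6 °C)/6.195 = 9.04 W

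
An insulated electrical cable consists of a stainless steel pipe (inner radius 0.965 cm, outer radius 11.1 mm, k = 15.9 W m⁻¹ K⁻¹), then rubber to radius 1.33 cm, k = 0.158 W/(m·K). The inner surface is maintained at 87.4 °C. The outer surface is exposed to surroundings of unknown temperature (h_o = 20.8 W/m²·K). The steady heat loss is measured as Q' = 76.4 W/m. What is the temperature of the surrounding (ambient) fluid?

T_out = 29.4 °C

Series resistances:
  R'_stainless steel = ln(0.0111/0.00965)/(2πk) = 0.1400/(2π·15.9) = 0.001401 m·K/W
  R'_rubber = ln(0.0133/0.0111)/(2πk) = 0.1808/(2π·0.158) = 0.1821 m·K/W
  R'_conv,out = 1/(2πr h) = 1/(2π·0.0133·20.8) = 0.5753 m·K/W
ΣR = 0.7589 m·K/W
ΔT = Q'·ΣR = 76.4 × 0.7589 = 57.98 K
Heat flows outward, so T_out = T_in − ΔT = 87.4 − 57.98 = 29.4 °C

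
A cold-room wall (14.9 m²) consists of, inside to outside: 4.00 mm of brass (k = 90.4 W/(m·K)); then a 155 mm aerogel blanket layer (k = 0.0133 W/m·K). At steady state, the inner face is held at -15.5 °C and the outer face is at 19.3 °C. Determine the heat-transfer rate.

Q = 44.5 W

Series thermal resistances, inner to outer:
  R_brass = L/(kA) = 0.00400/(90.4·14.9) = 2.970×10^-6 K/W
  R_aerogel blanket = L/(kA) = 0.155/(0.0133·14.9) = 0.7822 K/W
ΣR = 2.970×10^-6 + 0.7822 = 0.7822 K/W
Q = ΔT/ΣR = (-15.5 °C − 19.3 °C)/0.7822 = -44.5 W
(Negative Q ⇒ heat flows inward; heat gain = 44.5 W.)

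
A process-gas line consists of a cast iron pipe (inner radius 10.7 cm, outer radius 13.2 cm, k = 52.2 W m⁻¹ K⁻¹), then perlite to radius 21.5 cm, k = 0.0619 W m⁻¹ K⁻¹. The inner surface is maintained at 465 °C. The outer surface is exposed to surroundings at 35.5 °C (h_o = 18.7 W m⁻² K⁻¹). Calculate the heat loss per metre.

Resistance network (inner→outer):
  R'_cast iron = ln(0.132/0.107)/(2πk) = 0.2100/(2π·52.2) = 6.402×10^-4 m·K/W
  R'_perlite = ln(0.215/0.132)/(2πk) = 0.4878/(2π·0.0619) = 1.254 m·K/W
  R'_conv,out = 1/(2πr h) = 1/(2π·0.215·18.7) = 0.03959 m·K/W
ΣR = 6.402×10^-4 + 1.254 + 0.03959 = 1.294 m·K/W
Q' = ΔT/ΣR = (465 °C − 35.5 °C)/1.294 = 332 W/m

Q' = 332 W/m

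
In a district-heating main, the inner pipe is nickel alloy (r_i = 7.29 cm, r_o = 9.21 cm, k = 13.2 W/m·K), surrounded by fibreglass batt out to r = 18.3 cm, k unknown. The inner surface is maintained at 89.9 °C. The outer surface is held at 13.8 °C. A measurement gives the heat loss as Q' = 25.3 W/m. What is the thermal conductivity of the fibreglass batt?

ΣR = ΔT/Q' = |89.9 − 13.8|/25.3 = 3.008 m·K/W
Known resistances:
  R'_nickel alloy = ln(0.0921/0.0729)/(2πk) = 0.2338/(2π·13.2) = 0.002819 m·K/W
R_fibreglass batt = ΣR − ΣR_known = 3.008 − 0.002819 = 3.005 m·K/W
ln(r₂/r₁)/(2πk) = 3.005 ⇒ k = 0.6866/(2π·3.005) = 0.0364 W/m·K

k = 0.0364 W/m·K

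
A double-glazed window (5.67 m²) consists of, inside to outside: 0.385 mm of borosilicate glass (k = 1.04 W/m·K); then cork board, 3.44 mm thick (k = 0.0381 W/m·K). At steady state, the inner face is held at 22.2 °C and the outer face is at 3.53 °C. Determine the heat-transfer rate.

Resistance network (inner→outer):
  R_borosilicate glass = L/(kA) = 3.85×10^-4/(1.04·5.67) = 6.529×10^-5 K/W
  R_cork board = L/(kA) = 0.00344/(0.0381·5.67) = 0.01592 K/W
ΣR = 6.529×10^-5 + 0.01592 = 0.01599 K/W
Q = ΔT/ΣR = (22.2 °C − 3.53 °C)/0.01599 = 1170 W

Q = 1170 W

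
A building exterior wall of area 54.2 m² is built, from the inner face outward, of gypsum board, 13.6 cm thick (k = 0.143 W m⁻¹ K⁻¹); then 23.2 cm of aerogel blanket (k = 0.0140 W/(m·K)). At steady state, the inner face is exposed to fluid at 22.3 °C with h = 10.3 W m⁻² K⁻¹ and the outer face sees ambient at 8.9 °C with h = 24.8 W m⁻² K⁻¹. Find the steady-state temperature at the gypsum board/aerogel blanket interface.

T = 21.5 °C

Series thermal resistances, inner to outer:
  R_conv,in = 1/(hA) = 1/(10.3·54.2) = 0.001791 K/W
  R_gypsum board = L/(kA) = 0.136/(0.143·54.2) = 0.01755 K/W
  R_aerogel blanket = L/(kA) = 0.232/(0.0140·54.2) = 0.3057 K/W
  R_conv,out = 1/(hA) = 1/(24.8·54.2) = 7.440×10^-4 K/W
ΣR = 0.001791 + 0.01755 + 0.3057 + 7.440×10^-4 = 0.3258 K/W
Q = ΔT/ΣR = (22.3 °C − 8.9 °C)/0.3258 = 41.13 W
From the inner boundary to the gypsum board/aerogel blanket interface, ΣR_partial = 0.01934 K/W.
T_interface = T_in − Q·ΣR_partial = 22.3 °C − (41.13)(0.01934) = 21.5 °C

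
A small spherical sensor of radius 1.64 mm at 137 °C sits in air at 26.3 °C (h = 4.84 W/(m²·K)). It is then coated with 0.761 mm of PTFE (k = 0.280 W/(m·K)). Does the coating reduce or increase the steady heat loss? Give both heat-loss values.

increases: 0.0181 → 0.0381 W

Critical radius for a sphere: r_cr = 2k/h = 0.116 m = 11.6 cm.
Outer radius after coating: r₂ = 0.00164 + 7.61×10^-4 = 0.002401 m.
Since r₁ < r_cr and r₂ ≤ r_cr, the coating moves toward the maximum at r_cr — heat loss rises.
Bare: R = 1/(4πr₁²h) = 6113 K/W; Q = 110.7/6113 = 0.0181 W.
Coated: R = R_cond + R_conv = 2907 K/W; Q = 110.7/2907 = 0.0381 W.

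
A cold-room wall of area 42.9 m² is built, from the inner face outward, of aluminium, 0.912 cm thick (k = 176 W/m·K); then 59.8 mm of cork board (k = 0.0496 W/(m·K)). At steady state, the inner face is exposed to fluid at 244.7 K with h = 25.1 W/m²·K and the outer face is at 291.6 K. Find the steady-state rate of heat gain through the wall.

Q = 1620 W

Resistance network (inner→outer):
  R_conv,in = 1/(hA) = 1/(25.1·42.9) = 9.287×10^-4 K/W
  R_aluminium = L/(kA) = 0.00912/(176·42.9) = 1.208×10^-6 K/W
  R_cork board = L/(kA) = 0.0598/(0.0496·42.9) = 0.02810 K/W
ΣR = 9.287×10^-4 + 1.208×10^-6 + 0.02810 = 0.02903 K/W
Q = ΔT/ΣR = (244.7 K − 291.6 K)/0.02903 = -1620 W
(Negative Q ⇒ heat flows inward; heat gain = 1620 W.)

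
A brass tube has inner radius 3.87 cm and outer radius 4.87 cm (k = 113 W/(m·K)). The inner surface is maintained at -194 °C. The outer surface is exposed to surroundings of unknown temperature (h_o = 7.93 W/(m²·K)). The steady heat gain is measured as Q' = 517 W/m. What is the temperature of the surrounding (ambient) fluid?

T_out = 19.2 °C

Series resistances:
  R'_brass = ln(0.0487/0.0387)/(2πk) = 0.2298/(2π·113) = 3.237×10^-4 m·K/W
  R'_conv,out = 1/(2πr h) = 1/(2π·0.0487·7.93) = 0.4121 m·K/W
ΣR = 0.4124 m·K/W
ΔT = Q'·ΣR = 517 × 0.4124 = 213.2 K
Heat flows inward, so T_out = T_in + ΔT = -194 + 213.2 = 19.2 °C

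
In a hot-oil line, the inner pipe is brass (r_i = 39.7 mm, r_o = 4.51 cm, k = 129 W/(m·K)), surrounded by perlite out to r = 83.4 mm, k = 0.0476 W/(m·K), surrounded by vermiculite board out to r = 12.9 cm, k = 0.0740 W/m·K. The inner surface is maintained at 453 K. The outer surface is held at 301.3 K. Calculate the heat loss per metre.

Series thermal resistances, inner to outer:
  R'_brass = ln(0.0451/0.0397)/(2πk) = 0.1275/(2π·129) = 1.573×10^-4 m·K/W
  R'_perlite = ln(0.0834/0.0451)/(2πk) = 0.6148/(2π·0.0476) = 2.056 m·K/W
  R'_vermiculite board = ln(0.129/0.0834)/(2πk) = 0.4362/(2π·0.0740) = 0.9381 m·K/W
ΣR = 1.573×10^-4 + 2.056 + 0.9381 = 2.994 m·K/W
Q' = ΔT/ΣR = (453 K − 301.3 K)/2.994 = 50.7 W/m

Q' = 50.7 W/m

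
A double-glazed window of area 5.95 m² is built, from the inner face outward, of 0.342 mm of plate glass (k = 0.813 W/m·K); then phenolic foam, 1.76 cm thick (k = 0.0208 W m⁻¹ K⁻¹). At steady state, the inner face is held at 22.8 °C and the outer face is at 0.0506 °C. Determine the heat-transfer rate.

Series thermal resistances, inner to outer:
  R_plate glass = L/(kA) = 3.42×10^-4/(0.813·5.95) = 7.070×10^-5 K/W
  R_phenolic foam = L/(kA) = 0.0176/(0.0208·5.95) = 0.1422 K/W
ΣR = 7.070×10^-5 + 0.1422 = 0.1423 K/W
Q = ΔT/ΣR = (22.8 °C − 0.0506 °C)/0.1423 = 160 W

Q = 160 W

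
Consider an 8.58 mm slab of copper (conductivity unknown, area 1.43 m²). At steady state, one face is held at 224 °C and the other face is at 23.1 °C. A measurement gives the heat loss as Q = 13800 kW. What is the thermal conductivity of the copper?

ΣR = ΔT/Q = |224 − 23.1|/1.38×10^7 = 1.456×10^-5 K/W
L/(kA) = 1.456×10^-5 ⇒ k = 0.00858/(1.456×10^-5·1.43) = 412 W/m·K

k = 412 W/m·K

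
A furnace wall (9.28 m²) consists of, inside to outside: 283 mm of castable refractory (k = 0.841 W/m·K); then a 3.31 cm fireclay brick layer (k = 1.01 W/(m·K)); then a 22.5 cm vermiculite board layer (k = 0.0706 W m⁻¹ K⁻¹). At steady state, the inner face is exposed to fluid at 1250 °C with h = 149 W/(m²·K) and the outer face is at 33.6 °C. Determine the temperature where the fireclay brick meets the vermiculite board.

T = 1122 °C

Series thermal resistances, inner to outer:
  R_conv,in = 1/(hA) = 1/(149·9.28) = 7.232×10^-4 K/W
  R_castable refractory = L/(kA) = 0.283/(0.841·9.28) = 0.03626 K/W
  R_fireclay brick = L/(kA) = 0.0331/(1.01·9.28) = 0.003531 K/W
  R_vermiculite board = L/(kA) = 0.225/(0.0706·9.28) = 0.3434 K/W
ΣR = 7.232×10^-4 + 0.03626 + 0.003531 + 0.3434 = 0.3839 K/W
Q = ΔT/ΣR = (1250 °C − 33.6 °C)/0.3839 = 3169 W
From the inner boundary to the fireclay brick/vermiculite board interface, ΣR_partial = 0.04051 K/W.
T_interface = T_in − Q·ΣR_partial = 1250 °C − (3169)(0.04051) = 1122 °C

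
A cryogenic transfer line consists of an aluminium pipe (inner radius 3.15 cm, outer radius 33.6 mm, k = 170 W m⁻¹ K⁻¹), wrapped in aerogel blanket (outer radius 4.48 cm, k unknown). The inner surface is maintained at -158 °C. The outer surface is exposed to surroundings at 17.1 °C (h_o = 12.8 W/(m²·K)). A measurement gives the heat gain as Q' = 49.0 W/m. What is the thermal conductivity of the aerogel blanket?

k = 0.0139 W/m·K

ΣR = ΔT/Q' = |-158 − 17.1|/49.0 = 3.573 m·K/W
Known resistances:
  R'_aluminium = ln(0.0336/0.0315)/(2πk) = 0.06454/(2π·170) = 6.042×10^-5 m·K/W
  R'_conv,out = 1/(2πr h) = 1/(2π·0.0448·12.8) = 0.2775 m·K/W
R_aerogel blanket = ΣR − ΣR_known = 3.573 − 0.2776 = 3.295 m·K/W
ln(r₂/r₁)/(2πk) = 3.295 ⇒ k = 0.2877/(2π·3.295) = 0.0139 W/m·K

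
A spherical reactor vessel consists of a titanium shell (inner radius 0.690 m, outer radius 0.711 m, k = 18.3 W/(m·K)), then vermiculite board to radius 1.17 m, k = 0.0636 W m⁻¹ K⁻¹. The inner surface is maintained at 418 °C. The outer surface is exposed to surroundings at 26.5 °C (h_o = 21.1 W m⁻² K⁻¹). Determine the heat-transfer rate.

Q = 565 W

Treat each layer as a resistance in series:
  R_titanium = (1/0.690 − 1/0.711)/(4πk) = 0.04281/(4π·18.3) = 1.861×10^-4 K/W
  R_vermiculite board = (1/0.711 − 1/1.17)/(4πk) = 0.5518/(4π·0.0636) = 0.6904 K/W
  R_conv,out = 1/(4πr²h) = 1/(4π·1.17²·21.1) = 0.002755 K/W
ΣR = 1.861×10^-4 + 0.6904 + 0.002755 = 0.6933 K/W
Q = ΔT/ΣR = (418 °C − 26.5 °C)/0.6933 = 565 W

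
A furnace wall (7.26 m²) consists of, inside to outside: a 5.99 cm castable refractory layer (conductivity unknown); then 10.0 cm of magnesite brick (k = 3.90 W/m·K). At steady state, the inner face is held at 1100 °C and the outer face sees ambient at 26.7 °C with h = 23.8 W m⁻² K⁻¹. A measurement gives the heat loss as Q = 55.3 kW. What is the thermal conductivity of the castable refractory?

ΣR = ΔT/Q = |1100 − 26.7|/55300 = 0.01941 K/W
Known resistances:
  R_magnesite brick = L/(kA) = 0.100/(3.90·7.26) = 0.003532 K/W
  R_conv,out = 1/(hA) = 1/(23.8·7.26) = 0.005787 K/W
R_castable refractory = ΣR − ΣR_known = 0.01941 − 0.009319 = 0.01009 K/W
L/(kA) = 0.01009 ⇒ k = 0.0599/(0.01009·7.26) = 0.818 W/m·K

k = 0.818 W/m·K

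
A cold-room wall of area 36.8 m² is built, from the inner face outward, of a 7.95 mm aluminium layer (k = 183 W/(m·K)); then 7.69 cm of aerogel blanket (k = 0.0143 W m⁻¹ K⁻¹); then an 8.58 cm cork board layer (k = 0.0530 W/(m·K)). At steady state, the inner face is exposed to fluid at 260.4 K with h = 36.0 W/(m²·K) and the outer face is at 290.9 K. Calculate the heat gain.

Resistance network (inner→outer):
  R_conv,in = 1/(hA) = 1/(36.0·36.8) = 7.548×10^-4 K/W
  R_aluminium = L/(kA) = 0.00795/(183·36.8) = 1.181×10^-6 K/W
  R_aerogel blanket = L/(kA) = 0.0769/(0.0143·36.8) = 0.1461 K/W
  R_cork board = L/(kA) = 0.0858/(0.0530·36.8) = 0.04399 K/W
ΣR = 7.548×10^-4 + 1.181×10^-6 + 0.1461 + 0.04399 = 0.1908 K/W
Q = ΔT/ΣR = (260.4 K − 290.9 K)/0.1908 = -160 W
(Negative Q ⇒ heat flows inward; heat gain = 160 W.)

Q = 160 W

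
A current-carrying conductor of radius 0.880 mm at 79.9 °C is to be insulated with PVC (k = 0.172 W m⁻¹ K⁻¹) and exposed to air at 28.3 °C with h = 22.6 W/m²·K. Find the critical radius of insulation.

r_cr = 0.761 cm

For a cylinder, r_cr = k_ins/h = 0.172/22.6 = 0.00761 m = 0.761 cm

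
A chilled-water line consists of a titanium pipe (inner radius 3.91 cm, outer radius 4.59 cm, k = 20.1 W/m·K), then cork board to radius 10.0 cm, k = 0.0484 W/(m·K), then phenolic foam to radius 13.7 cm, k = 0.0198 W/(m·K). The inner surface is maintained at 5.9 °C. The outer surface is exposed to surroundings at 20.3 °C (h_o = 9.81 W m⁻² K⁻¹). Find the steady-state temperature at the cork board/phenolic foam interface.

T = 13.0 °C

Resistance network (inner→outer):
  R'_titanium = ln(0.0459/0.0391)/(2πk) = 0.1603/(2π·20.1) = 0.001270 m·K/W
  R'_cork board = ln(0.100/0.0459)/(2πk) = 0.7787/(2π·0.0484) = 2.561 m·K/W
  R'_phenolic foam = ln(0.137/0.100)/(2πk) = 0.3148/(2π·0.0198) = 2.530 m·K/W
  R'_conv,out = 1/(2πr h) = 1/(2π·0.137·9.81) = 0.1184 m·K/W
ΣR = 0.001270 + 2.561 + 2.530 + 0.1184 = 5.211 m·K/W
Q' = ΔT/ΣR = (5.9 °C − 20.3 °C)/5.211 = -2.763 W/m
From the inner boundary to the cork board/phenolic foam interface, ΣR_partial = 2.562 m·K/W.
T_interface = T_in − Q'·ΣR_partial = 5.9 °C − (-2.763)(2.562) = 13.0 °C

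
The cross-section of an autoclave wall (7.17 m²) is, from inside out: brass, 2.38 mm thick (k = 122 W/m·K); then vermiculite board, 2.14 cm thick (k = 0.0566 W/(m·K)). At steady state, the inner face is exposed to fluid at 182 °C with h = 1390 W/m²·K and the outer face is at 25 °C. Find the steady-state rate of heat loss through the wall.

Q = 2970 W

Treat each layer as a resistance in series:
  R_conv,in = 1/(hA) = 1/(1390·7.17) = 1.003×10^-4 K/W
  R_brass = L/(kA) = 0.00238/(122·7.17) = 2.721×10^-6 K/W
  R_vermiculite board = L/(kA) = 0.0214/(0.0566·7.17) = 0.05273 K/W
ΣR = 1.003×10^-4 + 2.721×10^-6 + 0.05273 = 0.05283 K/W
Q = ΔT/ΣR = (182 °C − 25 °C)/0.05283 = 2970 W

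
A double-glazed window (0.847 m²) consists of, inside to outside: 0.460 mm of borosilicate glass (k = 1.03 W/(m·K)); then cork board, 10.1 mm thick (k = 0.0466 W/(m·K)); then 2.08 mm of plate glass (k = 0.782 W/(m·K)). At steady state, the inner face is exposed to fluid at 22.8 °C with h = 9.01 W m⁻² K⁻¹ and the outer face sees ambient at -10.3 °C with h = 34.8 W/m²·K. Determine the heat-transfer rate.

Q = 78.0 W

Resistance network (inner→outer):
  R_conv,in = 1/(hA) = 1/(9.01·0.847) = 0.1310 K/W
  R_borosilicate glass = L/(kA) = 4.60×10^-4/(1.03·0.847) = 5.273×10^-4 K/W
  R_cork board = L/(kA) = 0.0101/(0.0466·0.847) = 0.2559 K/W
  R_plate glass = L/(kA) = 0.00208/(0.782·0.847) = 0.003140 K/W
  R_conv,out = 1/(hA) = 1/(34.8·0.847) = 0.03393 K/W
ΣR = 0.1310 + 5.273×10^-4 + 0.2559 + 0.003140 + 0.03393 = 0.4245 K/W
Q = ΔT/ΣR = (22.8 °C − -10.3 °C)/0.4245 = 78.0 W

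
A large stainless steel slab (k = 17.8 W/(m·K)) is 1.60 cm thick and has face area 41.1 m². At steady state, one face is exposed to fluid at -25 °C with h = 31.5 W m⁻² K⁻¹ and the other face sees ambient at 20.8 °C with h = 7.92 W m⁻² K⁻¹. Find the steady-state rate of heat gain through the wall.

Resistance network (inner→outer):
  R_conv,in = 1/(hA) = 1/(31.5·41.1) = 7.724×10^-4 K/W
  R_stainless steel = L/(kA) = 0.0160/(17.8·41.1) = 2.187×10^-5 K/W
  R_conv,out = 1/(hA) = 1/(7.92·41.1) = 0.003072 K/W
ΣR = 7.724×10^-4 + 2.187×10^-5 + 0.003072 = 0.003866 K/W
Q = ΔT/ΣR = (-25 °C − 20.8 °C)/0.003866 = -11800 W
(Negative Q ⇒ heat flows inward; heat gain = 11800 W.)

Q = 11800 W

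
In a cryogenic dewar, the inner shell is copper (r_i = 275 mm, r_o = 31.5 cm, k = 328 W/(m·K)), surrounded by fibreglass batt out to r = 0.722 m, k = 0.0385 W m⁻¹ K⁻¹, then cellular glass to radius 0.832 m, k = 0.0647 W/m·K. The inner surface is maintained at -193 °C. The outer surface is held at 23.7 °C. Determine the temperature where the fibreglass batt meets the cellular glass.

Resistance network (inner→outer):
  R_copper = (1/0.275 − 1/0.315)/(4πk) = 0.4618/(4π·328) = 1.120×10^-4 K/W
  R_fibreglass batt = (1/0.315 − 1/0.722)/(4πk) = 1.790/(4π·0.0385) = 3.699 K/W
  R_cellular glass = (1/0.722 − 1/0.832)/(4πk) = 0.1831/(4π·0.0647) = 0.2252 K/W
ΣR = 1.120×10^-4 + 3.699 + 0.2252 = 3.924 K/W
Q = ΔT/ΣR = (-193 °C − 23.7 °C)/3.924 = -55.22 W
From the inner boundary to the fibreglass batt/cellular glass interface, ΣR_partial = 3.699 K/W.
T_interface = T_in − Q·ΣR_partial = -193 °C − (-55.22)(3.699) = 11.3 °C

T = 11.3 °C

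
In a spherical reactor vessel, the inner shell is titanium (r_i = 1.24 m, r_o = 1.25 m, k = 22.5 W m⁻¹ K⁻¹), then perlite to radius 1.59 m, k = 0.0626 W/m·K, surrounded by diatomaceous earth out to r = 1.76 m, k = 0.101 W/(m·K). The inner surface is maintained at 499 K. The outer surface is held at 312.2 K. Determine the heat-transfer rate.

Q = 704 W

Series thermal resistances, inner to outer:
  R_titanium = (1/1.24 − 1/1.25)/(4πk) = 0.006452/(4π·22.5) = 2.282×10^-5 K/W
  R_perlite = (1/1.25 − 1/1.59)/(4πk) = 0.1711/(4π·0.0626) = 0.2175 K/W
  R_diatomaceous earth = (1/1.59 − 1/1.76)/(4πk) = 0.06075/(4π·0.101) = 0.04786 K/W
ΣR = 2.282×10^-5 + 0.2175 + 0.04786 = 0.2654 K/W
Q = ΔT/ΣR = (499 K − 312.2 K)/0.2654 = 704 W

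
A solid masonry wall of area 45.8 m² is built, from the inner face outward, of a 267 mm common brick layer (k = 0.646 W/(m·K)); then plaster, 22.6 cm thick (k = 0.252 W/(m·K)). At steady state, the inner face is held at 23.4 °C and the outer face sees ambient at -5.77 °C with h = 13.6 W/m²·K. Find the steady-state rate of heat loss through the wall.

Series thermal resistances, inner to outer:
  R_common brick = L/(kA) = 0.267/(0.646·45.8) = 0.009024 K/W
  R_plaster = L/(kA) = 0.226/(0.252·45.8) = 0.01958 K/W
  R_conv,out = 1/(hA) = 1/(13.6·45.8) = 0.001605 K/W
ΣR = 0.009024 + 0.01958 + 0.001605 = 0.03021 K/W
Q = ΔT/ΣR = (23.4 °C − -5.77 °C)/0.03021 = 966 W

Q = 966 W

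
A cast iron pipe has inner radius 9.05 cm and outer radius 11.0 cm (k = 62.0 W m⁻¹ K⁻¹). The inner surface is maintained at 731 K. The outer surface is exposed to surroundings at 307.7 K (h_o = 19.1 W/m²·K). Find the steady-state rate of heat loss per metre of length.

Resistance network (inner→outer):
  R'_cast iron = ln(0.110/0.0905)/(2πk) = 0.1951/(2π·62.0) = 5.009×10^-4 m·K/W
  R'_conv,out = 1/(2πr h) = 1/(2π·0.110·19.1) = 0.07575 m·K/W
ΣR = 5.009×10^-4 + 0.07575 = 0.07625 m·K/W
Q' = ΔT/ΣR = (731 K − 307.7 K)/0.07625 = 5550 W/m

Q' = 5550 W/m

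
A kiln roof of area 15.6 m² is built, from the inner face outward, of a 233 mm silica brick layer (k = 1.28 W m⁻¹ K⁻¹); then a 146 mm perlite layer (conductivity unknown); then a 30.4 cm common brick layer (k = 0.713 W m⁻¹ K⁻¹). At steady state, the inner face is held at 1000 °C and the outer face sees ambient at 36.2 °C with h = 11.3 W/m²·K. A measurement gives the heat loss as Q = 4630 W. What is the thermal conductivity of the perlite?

k = 0.0572 W/m·K

ΣR = ΔT/Q = |1000 − 36.2|/4630 = 0.2082 K/W
Known resistances:
  R_silica brick = L/(kA) = 0.233/(1.28·15.6) = 0.01167 K/W
  R_common brick = L/(kA) = 0.304/(0.713·15.6) = 0.02733 K/W
  R_conv,out = 1/(hA) = 1/(11.3·15.6) = 0.005673 K/W
R_perlite = ΣR − ΣR_known = 0.2082 − 0.04467 = 0.1635 K/W
L/(kA) = 0.1635 ⇒ k = 0.146/(0.1635·15.6) = 0.0572 W/m·K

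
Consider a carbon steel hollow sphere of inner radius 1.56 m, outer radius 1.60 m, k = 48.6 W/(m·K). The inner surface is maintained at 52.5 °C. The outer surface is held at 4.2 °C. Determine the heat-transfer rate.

Q = 4πk·ΔT/(1/r₁ − 1/r₂) = 4π × 48.6 × 48.3 / (1/1.56 − 1/1.60) = 1.84×10^6 W

Q = 1.84×10^6 W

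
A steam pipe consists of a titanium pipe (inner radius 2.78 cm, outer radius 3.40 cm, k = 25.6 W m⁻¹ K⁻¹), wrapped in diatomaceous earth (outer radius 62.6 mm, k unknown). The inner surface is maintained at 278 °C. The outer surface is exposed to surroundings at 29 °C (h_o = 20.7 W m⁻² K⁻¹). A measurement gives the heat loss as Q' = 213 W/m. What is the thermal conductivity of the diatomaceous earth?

ΣR = ΔT/Q' = |278 − 29|/213 = 1.169 m·K/W
Known resistances:
  R'_titanium = ln(0.0340/0.0278)/(2πk) = 0.2013/(2π·25.6) = 0.001252 m·K/W
  R'_conv,out = 1/(2πr h) = 1/(2π·0.0626·20.7) = 0.1228 m·K/W
R_diatomaceous earth = ΣR − ΣR_known = 1.169 − 0.1241 = 1.045 m·K/W
ln(r₂/r₁)/(2πk) = 1.045 ⇒ k = 0.6104/(2π·1.045) = 0.0930 W/m·K

k = 0.0930 W/m·K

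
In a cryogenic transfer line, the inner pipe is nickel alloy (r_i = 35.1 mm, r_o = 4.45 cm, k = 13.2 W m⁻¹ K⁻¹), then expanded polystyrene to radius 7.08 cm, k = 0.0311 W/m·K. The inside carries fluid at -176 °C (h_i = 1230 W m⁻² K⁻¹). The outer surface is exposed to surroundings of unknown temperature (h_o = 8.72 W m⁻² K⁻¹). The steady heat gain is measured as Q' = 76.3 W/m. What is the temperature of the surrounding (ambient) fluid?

T_out = 25.5 °C

Series resistances:
  R'_conv,in = 1/(2πr h) = 1/(2π·0.0351·1230) = 0.003686 m·K/W
  R'_nickel alloy = ln(0.0445/0.0351)/(2πk) = 0.2373/(2π·13.2) = 0.002861 m·K/W
  R'_expanded polystyrene = ln(0.0708/0.0445)/(2πk) = 0.4644/(2π·0.0311) = 2.376 m·K/W
  R'_conv,out = 1/(2πr h) = 1/(2π·0.0708·8.72) = 0.2578 m·K/W
ΣR = 2.641 m·K/W
ΔT = Q'·ΣR = 76.3 × 2.641 = 201.5 K
Heat flows inward, so T_out = T_in + ΔT = -176 + 201.5 = 25.5 °C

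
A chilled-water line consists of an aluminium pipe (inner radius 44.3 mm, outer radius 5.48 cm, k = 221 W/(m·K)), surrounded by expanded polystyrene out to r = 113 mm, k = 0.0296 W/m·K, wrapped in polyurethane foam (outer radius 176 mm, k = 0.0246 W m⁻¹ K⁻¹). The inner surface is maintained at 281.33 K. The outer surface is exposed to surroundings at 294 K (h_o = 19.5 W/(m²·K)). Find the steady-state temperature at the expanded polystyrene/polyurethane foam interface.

Resistance network (inner→outer):
  R'_aluminium = ln(0.0548/0.0443)/(2πk) = 0.2127/(2π·221) = 1.532×10^-4 m·K/W
  R'_expanded polystyrene = ln(0.113/0.0548)/(2πk) = 0.7237/(2π·0.0296) = 3.891 m·K/W
  R'_polyurethane foam = ln(0.176/0.113)/(2πk) = 0.4431/(2π·0.0246) = 2.867 m·K/W
  R'_conv,out = 1/(2πr h) = 1/(2π·0.176·19.5) = 0.04637 m·K/W
ΣR = 1.532×10^-4 + 3.891 + 2.867 + 0.04637 = 6.805 m·K/W
Q' = ΔT/ΣR = (281.33 K − 294 K)/6.805 = -1.862 W/m
From the inner boundary to the expanded polystyrene/polyurethane foam interface, ΣR_partial = 3.891 m·K/W.
T_interface = T_in − Q'·ΣR_partial = 281.33 K − (-1.862)(3.891) = 288.6 K

T = 288.6 K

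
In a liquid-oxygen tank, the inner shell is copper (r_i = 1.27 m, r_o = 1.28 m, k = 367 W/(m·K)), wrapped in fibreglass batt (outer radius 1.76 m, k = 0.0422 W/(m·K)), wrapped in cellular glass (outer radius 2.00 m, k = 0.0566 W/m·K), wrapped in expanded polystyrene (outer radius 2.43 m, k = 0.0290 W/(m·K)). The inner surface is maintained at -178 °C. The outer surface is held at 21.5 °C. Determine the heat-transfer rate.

Series thermal resistances, inner to outer:
  R_copper = (1/1.27 − 1/1.28)/(4πk) = 0.006152/(4π·367) = 1.334×10^-6 K/W
  R_fibreglass batt = (1/1.28 − 1/1.76)/(4πk) = 0.2131/(4π·0.0422) = 0.4018 K/W
  R_cellular glass = (1/1.76 − 1/2.00)/(4πk) = 0.06818/(4π·0.0566) = 0.09586 K/W
  R_expanded polystyrene = (1/2.00 − 1/2.43)/(4πk) = 0.08848/(4π·0.0290) = 0.2428 K/W
ΣR = 1.334×10^-6 + 0.4018 + 0.09586 + 0.2428 = 0.7405 K/W
Q = ΔT/ΣR = (-178 °C − 21.5 °C)/0.7405 = -269 W
(Negative Q ⇒ heat flows inward; heat gain = 269 W.)

Q = 269 W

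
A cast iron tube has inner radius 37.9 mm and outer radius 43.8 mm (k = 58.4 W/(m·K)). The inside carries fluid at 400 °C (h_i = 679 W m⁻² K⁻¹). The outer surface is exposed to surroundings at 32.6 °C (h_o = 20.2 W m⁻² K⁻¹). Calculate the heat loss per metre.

Q' = 1970 W/m

Treat each layer as a resistance in series:
  R'_conv,in = 1/(2πr h) = 1/(2π·0.0379·679) = 0.006185 m·K/W
  R'_cast iron = ln(0.0438/0.0379)/(2πk) = 0.1447/(2π·58.4) = 3.943×10^-4 m·K/W
  R'_conv,out = 1/(2πr h) = 1/(2π·0.0438·20.2) = 0.1799 m·K/W
ΣR = 0.006185 + 3.943×10^-4 + 0.1799 = 0.1865 m·K/W
Q' = ΔT/ΣR = (400 °C − 32.6 °C)/0.1865 = 1970 W/m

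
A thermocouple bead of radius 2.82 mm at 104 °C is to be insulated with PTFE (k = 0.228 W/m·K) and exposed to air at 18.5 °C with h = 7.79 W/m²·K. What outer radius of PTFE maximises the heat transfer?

r_cr = 5.85 cm

For a sphere, r_cr = 2k_ins/h = 2·0.228/7.79 = 0.0585 m = 5.85 cm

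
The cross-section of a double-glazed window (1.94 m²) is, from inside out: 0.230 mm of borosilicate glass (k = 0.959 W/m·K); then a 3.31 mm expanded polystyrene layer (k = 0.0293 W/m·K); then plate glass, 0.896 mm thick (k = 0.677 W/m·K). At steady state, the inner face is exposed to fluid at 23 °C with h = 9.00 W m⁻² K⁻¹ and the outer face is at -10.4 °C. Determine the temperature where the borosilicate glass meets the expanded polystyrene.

T = 6.52 °C

Treat each layer as a resistance in series:
  R_conv,in = 1/(hA) = 1/(9.00·1.94) = 0.05727 K/W
  R_borosilicate glass = L/(kA) = 2.30×10^-4/(0.959·1.94) = 1.236×10^-4 K/W
  R_expanded polystyrene = L/(kA) = 0.00331/(0.0293·1.94) = 0.05823 K/W
  R_plate glass = L/(kA) = 8.96×10^-4/(0.677·1.94) = 6.822×10^-4 K/W
ΣR = 0.05727 + 1.236×10^-4 + 0.05823 + 6.822×10^-4 = 0.1163 K/W
Q = ΔT/ΣR = (23 °C − -10.4 °C)/0.1163 = 287.2 W
From the inner boundary to the borosilicate glass/expanded polystyrene interface, ΣR_partial = 0.05739 K/W.
T_interface = T_in − Q·ΣR_partial = 23 °C − (287.2)(0.05739) = 6.52 °C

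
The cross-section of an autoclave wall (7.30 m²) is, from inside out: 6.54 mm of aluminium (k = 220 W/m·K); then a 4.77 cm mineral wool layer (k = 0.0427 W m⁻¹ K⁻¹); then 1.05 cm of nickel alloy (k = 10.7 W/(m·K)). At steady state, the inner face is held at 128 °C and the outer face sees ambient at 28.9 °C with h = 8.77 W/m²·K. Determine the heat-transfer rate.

Series thermal resistances, inner to outer:
  R_aluminium = L/(kA) = 0.00654/(220·7.30) = 4.072×10^-6 K/W
  R_mineral wool = L/(kA) = 0.0477/(0.0427·7.30) = 0.1530 K/W
  R_nickel alloy = L/(kA) = 0.0105/(10.7·7.30) = 1.344×10^-4 K/W
  R_conv,out = 1/(hA) = 1/(8.77·7.30) = 0.01562 K/W
ΣR = 4.072×10^-6 + 0.1530 + 1.344×10^-4 + 0.01562 = 0.1688 K/W
Q = ΔT/ΣR = (128 °C − 28.9 °C)/0.1688 = 587 W

Q = 587 W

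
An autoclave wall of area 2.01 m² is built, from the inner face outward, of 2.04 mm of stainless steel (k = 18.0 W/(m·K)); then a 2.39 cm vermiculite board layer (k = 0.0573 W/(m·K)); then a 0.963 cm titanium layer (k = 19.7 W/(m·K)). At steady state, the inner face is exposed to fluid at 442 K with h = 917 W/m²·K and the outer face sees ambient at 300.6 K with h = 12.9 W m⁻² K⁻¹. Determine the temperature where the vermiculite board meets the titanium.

T = 322.8 K

Series thermal resistances, inner to outer:
  R_conv,in = 1/(hA) = 1/(917·2.01) = 5.425×10^-4 K/W
  R_stainless steel = L/(kA) = 0.00204/(18.0·2.01) = 5.638×10^-5 K/W
  R_vermiculite board = L/(kA) = 0.0239/(0.0573·2.01) = 0.2075 K/W
  R_titanium = L/(kA) = 0.00963/(19.7·2.01) = 2.432×10^-4 K/W
  R_conv,out = 1/(hA) = 1/(12.9·2.01) = 0.03857 K/W
ΣR = 5.425×10^-4 + 5.638×10^-5 + 0.2075 + 2.432×10^-4 + 0.03857 = 0.2469 K/W
Q = ΔT/ΣR = (442 K − 300.6 K)/0.2469 = 572.7 W
From the inner boundary to the vermiculite board/titanium interface, ΣR_partial = 0.2081 K/W.
T_interface = T_in − Q·ΣR_partial = 442 K − (572.7)(0.2081) = 322.8 K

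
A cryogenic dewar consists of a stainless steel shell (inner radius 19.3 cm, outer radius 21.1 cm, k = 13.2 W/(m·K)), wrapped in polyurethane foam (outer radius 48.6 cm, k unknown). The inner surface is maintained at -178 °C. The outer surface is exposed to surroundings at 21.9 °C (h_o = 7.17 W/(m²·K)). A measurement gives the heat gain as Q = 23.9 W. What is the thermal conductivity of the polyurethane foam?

k = 0.0257 W/m·K

ΣR = ΔT/Q = |-178 − 21.9|/23.9 = 8.364 K/W
Known resistances:
  R_stainless steel = (1/0.193 − 1/0.211)/(4πk) = 0.4420/(4π·13.2) = 0.002665 K/W
  R_conv,out = 1/(4πr²h) = 1/(4π·0.486²·7.17) = 0.04699 K/W
R_polyurethane foam = ΣR − ΣR_known = 8.364 − 0.04965 = 8.314 K/W
(1/r₁−1/r₂)/(4πk) = 8.314 ⇒ k = 2.682/(4π·8.314) = 0.0257 W/m·K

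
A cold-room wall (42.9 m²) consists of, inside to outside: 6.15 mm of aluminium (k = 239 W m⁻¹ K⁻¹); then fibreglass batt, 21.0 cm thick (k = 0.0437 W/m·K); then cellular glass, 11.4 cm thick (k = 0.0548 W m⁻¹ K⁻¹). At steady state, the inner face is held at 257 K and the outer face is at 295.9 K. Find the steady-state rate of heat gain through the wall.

Q = 242 W

Resistance network (inner→outer):
  R_aluminium = L/(kA) = 0.00615/(239·42.9) = 5.998×10^-7 K/W
  R_fibreglass batt = L/(kA) = 0.210/(0.0437·42.9) = 0.1120 K/W
  R_cellular glass = L/(kA) = 0.114/(0.0548·42.9) = 0.04849 K/W
ΣR = 5.998×10^-7 + 0.1120 + 0.04849 = 0.1605 K/W
Q = ΔT/ΣR = (257 K − 295.9 K)/0.1605 = -242 W
(Negative Q ⇒ heat flows inward; heat gain = 242 W.)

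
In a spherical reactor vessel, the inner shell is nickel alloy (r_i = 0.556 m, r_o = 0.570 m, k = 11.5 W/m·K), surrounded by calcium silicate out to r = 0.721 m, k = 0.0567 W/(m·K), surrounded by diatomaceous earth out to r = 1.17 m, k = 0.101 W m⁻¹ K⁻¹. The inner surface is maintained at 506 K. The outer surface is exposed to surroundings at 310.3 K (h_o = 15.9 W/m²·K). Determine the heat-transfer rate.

Series thermal resistances, inner to outer:
  R_nickel alloy = (1/0.556 − 1/0.570)/(4πk) = 0.04418/(4π·11.5) = 3.057×10^-4 K/W
  R_calcium silicate = (1/0.570 − 1/0.721)/(4πk) = 0.3674/(4π·0.0567) = 0.5157 K/W
  R_diatomaceous earth = (1/0.721 − 1/1.17)/(4πk) = 0.5323/(4π·0.101) = 0.4194 K/W
  R_conv,out = 1/(4πr²h) = 1/(4π·1.17²·15.9) = 0.003656 K/W
ΣR = 3.057×10^-4 + 0.5157 + 0.4194 + 0.003656 = 0.9391 K/W
Q = ΔT/ΣR = (506 K − 310.3 K)/0.9391 = 208 W

Q = 208 W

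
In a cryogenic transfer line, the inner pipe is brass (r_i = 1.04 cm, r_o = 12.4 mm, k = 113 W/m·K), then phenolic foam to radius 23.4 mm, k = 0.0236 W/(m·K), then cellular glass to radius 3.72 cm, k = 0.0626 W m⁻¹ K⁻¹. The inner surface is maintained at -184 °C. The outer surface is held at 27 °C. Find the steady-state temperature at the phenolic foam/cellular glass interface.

Series thermal resistances, inner to outer:
  R'_brass = ln(0.0124/0.0104)/(2πk) = 0.1759/(2π·113) = 2.477×10^-4 m·K/W
  R'_phenolic foam = ln(0.0234/0.0124)/(2πk) = 0.6350/(2π·0.0236) = 4.283 m·K/W
  R'_cellular glass = ln(0.0372/0.0234)/(2πk) = 0.4636/(2π·0.0626) = 1.179 m·K/W
ΣR = 2.477×10^-4 + 4.283 + 1.179 = 5.462 m·K/W
Q' = ΔT/ΣR = (-184 °C − 27 °C)/5.462 = -38.63 W/m
From the inner boundary to the phenolic foam/cellular glass interface, ΣR_partial = 4.283 m·K/W.
T_interface = T_in − Q'·ΣR_partial = -184 °C − (-38.63)(4.283) = -18.5 °C

T = -18.5 °C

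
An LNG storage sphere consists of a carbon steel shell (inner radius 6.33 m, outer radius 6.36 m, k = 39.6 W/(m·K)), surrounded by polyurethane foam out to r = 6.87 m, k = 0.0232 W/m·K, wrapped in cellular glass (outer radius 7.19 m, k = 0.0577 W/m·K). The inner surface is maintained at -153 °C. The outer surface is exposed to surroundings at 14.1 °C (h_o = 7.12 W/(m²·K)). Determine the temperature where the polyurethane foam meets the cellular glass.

T = -17.0 °C

Series thermal resistances, inner to outer:
  R_carbon steel = (1/6.33 − 1/6.36)/(4πk) = 7.452×10^-4/(4π·39.6) = 1.497×10^-6 K/W
  R_polyurethane foam = (1/6.36 − 1/6.87)/(4πk) = 0.01167/(4π·0.0232) = 0.04004 K/W
  R_cellular glass = (1/6.87 − 1/7.19)/(4πk) = 0.006478/(4π·0.0577) = 0.008935 K/W
  R_conv,out = 1/(4πr²h) = 1/(4π·7.19²·7.12) = 2.162×10^-4 K/W
ΣR = 1.497×10^-6 + 0.04004 + 0.008935 + 2.162×10^-4 = 0.04919 K/W
Q = ΔT/ΣR = (-153 °C − 14.1 °C)/0.04919 = -3397 W
From the inner boundary to the polyurethane foam/cellular glass interface, ΣR_partial = 0.04004 K/W.
T_interface = T_in − Q·ΣR_partial = -153 °C − (-3397)(0.04004) = -17.0 °C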